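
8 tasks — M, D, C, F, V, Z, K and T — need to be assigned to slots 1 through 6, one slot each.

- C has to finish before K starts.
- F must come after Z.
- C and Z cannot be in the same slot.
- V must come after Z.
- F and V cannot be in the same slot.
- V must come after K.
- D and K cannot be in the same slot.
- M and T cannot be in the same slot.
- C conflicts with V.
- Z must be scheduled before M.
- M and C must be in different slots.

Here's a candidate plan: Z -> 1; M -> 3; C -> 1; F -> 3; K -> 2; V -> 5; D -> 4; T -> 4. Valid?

V must come after Z — holds.
F and V cannot be in the same slot — holds.
C and Z cannot be in the same slot — violated.
M and C must be in different slots — holds.
D and K cannot be in the same slot — holds.
M and T cannot be in the same slot — holds.
Z must be scheduled before M — holds.
C conflicts with V — holds.
C has to finish before K starts — holds.
V must come after K — holds.
F must come after Z — holds.

Invalid. C and Z cannot be in the same slot.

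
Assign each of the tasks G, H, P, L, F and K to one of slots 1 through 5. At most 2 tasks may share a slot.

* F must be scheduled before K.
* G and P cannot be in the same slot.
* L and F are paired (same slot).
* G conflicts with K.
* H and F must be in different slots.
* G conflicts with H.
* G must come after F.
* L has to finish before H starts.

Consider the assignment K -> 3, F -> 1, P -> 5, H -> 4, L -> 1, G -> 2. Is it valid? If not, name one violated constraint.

Yes

L and F are paired (same slot) — holds.
F must be scheduled before K — holds.
G and P cannot be in the same slot — holds.
G conflicts with H — holds.
L has to finish before H starts — holds.
G conflicts with K — holds.
At most 2 tasks may share a slot — holds.
G must come after F — holds.
H and F must be in different slots — holds.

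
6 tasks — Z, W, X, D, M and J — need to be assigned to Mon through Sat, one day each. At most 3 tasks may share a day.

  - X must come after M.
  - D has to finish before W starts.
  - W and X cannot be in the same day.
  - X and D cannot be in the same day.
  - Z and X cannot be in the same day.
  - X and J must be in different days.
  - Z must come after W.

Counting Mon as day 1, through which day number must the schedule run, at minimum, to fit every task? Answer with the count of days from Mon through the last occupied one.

4

The precedence chain requires at least 3 distinct days.
With at most 3 per day and 6 tasks, at least 2 days are needed.
Could 3 days be enough, i.e. nothing placed later than Wed? No: W must come after D (at Mon or later) → {Tue, Wed}; X must come after M (at Mon or later) → {Tue, Wed}; Z must come after W (at Tue or later) → {Wed}; W must come before Z (at Wed or earlier) → {Tue}; X can't share with W (Tue) → {Wed}; X can't share with Z (Wed) → nothing is left.
So 3 days is not enough.
4 works (last occupied day: Thu): for example X -> Thu, D -> Mon, W -> Tue, M -> Mon, J -> Mon, Z -> Wed.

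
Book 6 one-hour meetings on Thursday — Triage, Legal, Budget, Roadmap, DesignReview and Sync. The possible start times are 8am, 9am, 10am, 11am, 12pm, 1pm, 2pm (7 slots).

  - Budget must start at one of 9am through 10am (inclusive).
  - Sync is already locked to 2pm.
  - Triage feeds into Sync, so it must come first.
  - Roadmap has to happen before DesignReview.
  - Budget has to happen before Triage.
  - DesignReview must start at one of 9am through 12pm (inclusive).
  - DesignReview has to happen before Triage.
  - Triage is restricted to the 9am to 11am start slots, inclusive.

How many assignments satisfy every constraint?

Splitting on Triage: it can be 10am (7), 11am (42). Listing each branch's schedules as (Legal, Budget, Roadmap, DesignReview, Sync):
Triage=10am: (8am,9am,8am,9am,2pm) (9am,9am,8am,9am,2pm) (10am,9am,8am,9am,2pm) (11am,9am,8am,9am,2pm) (12pm,9am,8am,9am,2pm) (1pm,9am,8am,9am,2pm) (2pm,9am,8am,9am,2pm) — 7.
Triage=11am: (8am,9am,8am,9am,2pm) (8am,9am,8am,10am,2pm) (8am,9am,9am,10am,2pm) (8am,10am,8am,9am,2pm) (8am,10am,8am,10am,2pm) (8am,10am,9am,10am,2pm) (9am,9am,8am,9am,2pm) (9am,9am,8am,10am,2pm) (9am,9am,9am,10am,2pm) (9am,10am,8am,9am,2pm) (9am,10am,8am,10am,2pm) (9am,10am,9am,10am,2pm) (10am,9am,8am,9am,2pm) (10am,9am,8am,10am,2pm) (10am,9am,9am,10am,2pm) (10am,10am,8am,9am,2pm) (10am,10am,8am,10am,2pm) (10am,10am,9am,10am,2pm) (11am,9am,8am,9am,2pm) (11am,9am,8am,10am,2pm) (11am,9am,9am,10am,2pm) (11am,10am,8am,9am,2pm) (11am,10am,8am,10am,2pm) (11am,10am,9am,10am,2pm) (12pm,9am,8am,9am,2pm) (12pm,9am,8am,10am,2pm) (12pm,9am,9am,10am,2pm) (12pm,10am,8am,9am,2pm) (12pm,10am,8am,10am,2pm) (12pm,10am,9am,10am,2pm) (1pm,9am,8am,9am,2pm) (1pm,9am,8am,10am,2pm) (1pm,9am,9am,10am,2pm) (1pm,10am,8am,9am,2pm) (1pm,10am,8am,10am,2pm) (1pm,10am,9am,10am,2pm) (2pm,9am,8am,9am,2pm) (2pm,9am,8am,10am,2pm) (2pm,9am,9am,10am,2pm) (2pm,10am,8am,9am,2pm) (2pm,10am,8am,10am,2pm) (2pm,10am,9am,10am,2pm) — 42.
Summing: 7 + 42 = 49.

49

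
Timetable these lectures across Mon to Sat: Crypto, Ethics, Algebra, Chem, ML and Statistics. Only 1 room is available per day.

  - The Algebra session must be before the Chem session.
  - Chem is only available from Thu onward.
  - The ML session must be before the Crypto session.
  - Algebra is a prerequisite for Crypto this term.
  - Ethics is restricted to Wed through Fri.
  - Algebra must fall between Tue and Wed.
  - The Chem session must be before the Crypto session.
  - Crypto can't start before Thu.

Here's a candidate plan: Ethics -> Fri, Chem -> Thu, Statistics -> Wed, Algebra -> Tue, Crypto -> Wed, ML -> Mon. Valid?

Invalid. Crypto can't start before Thu.

Chem is only available from Thu onward — holds.
Algebra is a prerequisite for Crypto this term — holds.
Algebra must fall between Tue and Wed — holds.
The Algebra session must be before the Chem session — holds.
The ML session must be before the Crypto session — holds.
The Chem session must be before the Crypto session — violated.
Crypto can't start before Thu — violated.
Ethics is restricted to Wed through Fri — holds.
Only 1 room is available per day — violated.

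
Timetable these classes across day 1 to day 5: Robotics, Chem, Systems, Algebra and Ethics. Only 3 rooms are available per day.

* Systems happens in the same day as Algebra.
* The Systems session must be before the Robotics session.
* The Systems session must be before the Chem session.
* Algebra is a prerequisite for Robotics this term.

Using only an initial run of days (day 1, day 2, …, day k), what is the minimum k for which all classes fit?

2

The precedence chain requires at least 2 distinct days.
With at most 3 per day and 5 classes, at least 2 days are needed.
2 works (last occupied day: day 2): for example Algebra=day 1; Ethics=day 1; Chem=day 2; Systems=day 1; Robotics=day 2.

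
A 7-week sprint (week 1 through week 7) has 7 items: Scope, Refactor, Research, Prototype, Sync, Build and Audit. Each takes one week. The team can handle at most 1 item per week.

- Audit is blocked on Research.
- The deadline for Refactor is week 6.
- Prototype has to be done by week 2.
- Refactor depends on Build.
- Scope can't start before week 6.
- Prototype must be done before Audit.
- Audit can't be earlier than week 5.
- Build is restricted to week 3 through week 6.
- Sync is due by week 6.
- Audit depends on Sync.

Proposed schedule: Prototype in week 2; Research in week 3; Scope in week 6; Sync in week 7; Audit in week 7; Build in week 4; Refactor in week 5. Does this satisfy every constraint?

Audit can't be earlier than week 5 — holds.
Audit depends on Sync — violated.
Prototype has to be done by week 2 — holds.
Prototype must be done before Audit — holds.
The deadline for Refactor is week 6 — holds.
Sync is due by week 6 — violated.
The team can handle at most 1 item per week — violated.
Build is restricted to week 3 through week 6 — holds.
Refactor depends on Build — holds.
Scope can't start before week 6 — holds.
Audit is blocked on Research — holds.

Invalid. Sync is due by week 6.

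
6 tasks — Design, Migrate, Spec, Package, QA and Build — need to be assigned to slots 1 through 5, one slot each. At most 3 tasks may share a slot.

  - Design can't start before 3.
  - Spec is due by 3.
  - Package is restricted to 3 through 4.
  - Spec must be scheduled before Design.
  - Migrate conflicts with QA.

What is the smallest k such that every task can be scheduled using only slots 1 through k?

The precedence chain requires at least 2 distinct slots.
With at most 3 per slot and 6 tasks, at least 2 slots are needed.
Design can't be placed before 3, so the schedule must run through at least slot 3.
3 works (last occupied slot: 3): for example QA in 2, Design in 3, Spec in 1, Package in 3, Migrate in 1, Build in 1.

3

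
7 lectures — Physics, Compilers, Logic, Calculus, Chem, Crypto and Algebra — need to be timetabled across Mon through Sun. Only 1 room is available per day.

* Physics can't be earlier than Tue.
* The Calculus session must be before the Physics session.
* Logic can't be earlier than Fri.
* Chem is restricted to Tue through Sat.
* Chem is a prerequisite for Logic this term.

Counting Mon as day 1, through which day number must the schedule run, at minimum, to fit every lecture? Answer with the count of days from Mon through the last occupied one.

7 days

The precedence chain requires at least 2 distinct days.
With at most 1 per day and 7 lectures, at least 7 days are needed.
Logic can't be placed before Fri — that is day 5 counting from Mon — so the schedule must run through at least 5 days.
7 works (last occupied day: Sun): for example Calculus -> Mon; Crypto -> Sat; Compilers -> Thu; Chem -> Tue; Physics -> Wed; Algebra -> Sun; Logic -> Fri.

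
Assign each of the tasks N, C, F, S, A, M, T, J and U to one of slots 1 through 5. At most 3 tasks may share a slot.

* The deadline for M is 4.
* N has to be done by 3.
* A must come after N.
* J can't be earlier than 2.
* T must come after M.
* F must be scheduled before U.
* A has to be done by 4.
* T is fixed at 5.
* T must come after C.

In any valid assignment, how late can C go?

Downstream work caps C at 4.
C at 4 is achievable: F in 1; A in 2; J in 2; C in 4; M in 1; N in 1; U in 2; S in 3; T in 5.

4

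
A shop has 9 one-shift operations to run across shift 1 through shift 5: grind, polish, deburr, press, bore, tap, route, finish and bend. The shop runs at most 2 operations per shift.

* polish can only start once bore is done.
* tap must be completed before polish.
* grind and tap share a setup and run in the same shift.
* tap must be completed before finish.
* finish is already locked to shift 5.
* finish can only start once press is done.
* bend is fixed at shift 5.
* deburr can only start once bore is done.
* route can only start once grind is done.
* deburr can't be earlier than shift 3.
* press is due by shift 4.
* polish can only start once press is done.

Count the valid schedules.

22

Splitting on grind: it can be shift 1 (13), shift 2 (9). Listing each branch's schedules as (polish, deburr, press, bore, tap, route, finish, bend) by shift number:
grind=shift 1: (3,3,2,2,1,4,5,5) (3,4,2,2,1,3,5,5) (3,4,2,2,1,4,5,5) (4,3,2,2,1,3,5,5) (4,3,2,2,1,4,5,5) (4,3,3,2,1,2,5,5) (4,3,3,2,1,4,5,5) (4,4,2,2,1,3,5,5) (4,4,2,3,1,2,5,5) (4,4,2,3,1,3,5,5) (4,4,3,2,1,2,5,5) (4,4,3,2,1,3,5,5) (4,4,3,3,1,2,5,5) — 13.
grind=shift 2: (3,3,1,1,2,4,5,5) (3,4,1,1,2,3,5,5) (3,4,1,1,2,4,5,5) (4,3,1,1,2,3,5,5) (4,3,1,1,2,4,5,5) (4,3,3,1,2,4,5,5) (4,4,1,1,2,3,5,5) (4,4,1,3,2,3,5,5) (4,4,3,1,2,3,5,5) — 9.
Summing: 13 + 9 = 22.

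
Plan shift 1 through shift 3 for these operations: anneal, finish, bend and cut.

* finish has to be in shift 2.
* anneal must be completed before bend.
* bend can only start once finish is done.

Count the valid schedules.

6

Splitting on anneal: it can be shift 1 (3), shift 2 (3). Listing each branch's schedules as (finish, bend, cut) by shift number:
anneal=shift 1: (2,3,1) (2,3,2) (2,3,3) — 3.
anneal=shift 2: (2,3,1) (2,3,2) (2,3,3) — 3.
Summing: 3 + 3 = 6.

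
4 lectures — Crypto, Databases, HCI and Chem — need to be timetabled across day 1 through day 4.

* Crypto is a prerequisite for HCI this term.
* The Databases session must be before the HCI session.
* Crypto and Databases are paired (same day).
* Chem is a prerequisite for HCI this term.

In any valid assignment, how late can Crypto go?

Downstream work caps Crypto at day 3.
Crypto at day 3 is achievable: HCI -> day 4, Databases -> day 3, Crypto -> day 3, Chem -> day 1.

day 3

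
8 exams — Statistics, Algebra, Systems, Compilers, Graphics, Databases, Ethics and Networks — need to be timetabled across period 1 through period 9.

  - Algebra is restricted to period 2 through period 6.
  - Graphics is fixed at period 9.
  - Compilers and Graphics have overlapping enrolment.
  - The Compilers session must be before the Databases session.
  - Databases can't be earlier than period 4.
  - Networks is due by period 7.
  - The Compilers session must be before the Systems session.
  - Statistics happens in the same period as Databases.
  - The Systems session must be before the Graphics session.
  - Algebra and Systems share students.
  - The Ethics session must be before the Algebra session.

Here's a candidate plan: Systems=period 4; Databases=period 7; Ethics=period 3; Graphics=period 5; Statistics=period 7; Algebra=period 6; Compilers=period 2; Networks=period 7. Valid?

Networks is due by period 7 — holds.
The Compilers session must be before the Databases session — holds.
Algebra is restricted to period 2 through period 6 — holds.
Statistics happens in the same period as Databases — holds.
Graphics is fixed at period 9 — violated.
Compilers and Graphics have overlapping enrolment — holds.
Algebra and Systems share students — holds.
Databases can't be earlier than period 4 — holds.
The Compilers session must be before the Systems session — holds.
The Systems session must be before the Graphics session — holds.
The Ethics session must be before the Algebra session — holds.

No. Graphics is fixed at period 9 is not satisfied.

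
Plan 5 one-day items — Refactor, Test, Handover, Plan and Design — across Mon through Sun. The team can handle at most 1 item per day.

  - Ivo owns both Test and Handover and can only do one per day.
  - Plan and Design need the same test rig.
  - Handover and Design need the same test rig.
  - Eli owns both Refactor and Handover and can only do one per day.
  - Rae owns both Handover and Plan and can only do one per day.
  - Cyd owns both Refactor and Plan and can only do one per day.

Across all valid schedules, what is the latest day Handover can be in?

Sun

Handover at Sun is achievable: Refactor -> Mon; Plan -> Wed; Design -> Thu; Handover -> Sun; Test -> Tue.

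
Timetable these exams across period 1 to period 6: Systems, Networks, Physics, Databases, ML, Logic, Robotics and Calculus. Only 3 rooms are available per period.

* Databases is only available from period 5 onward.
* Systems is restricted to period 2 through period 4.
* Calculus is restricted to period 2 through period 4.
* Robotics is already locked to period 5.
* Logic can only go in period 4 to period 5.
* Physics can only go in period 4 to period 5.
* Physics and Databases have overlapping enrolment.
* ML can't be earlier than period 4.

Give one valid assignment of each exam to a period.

Systems -> period 2, Calculus -> period 2, Logic -> period 4, Networks -> period 1, Robotics -> period 5, Physics -> period 4, ML -> period 4, Databases -> period 5

Checking: Physics(period 4) != Databases(period 5); Calculus=period 2 in [period 2,period 4]; Physics=period 4 in [period 4,period 5]; Robotics=period 5 in [period 5,period 5]; Logic=period 4 in [period 4,period 5]; ML=period 4 in [period 4,period 6]; Databases=period 5 in [period 5,period 6]; Systems=period 2 in [period 2,period 4]; max 3 per period (cap 3).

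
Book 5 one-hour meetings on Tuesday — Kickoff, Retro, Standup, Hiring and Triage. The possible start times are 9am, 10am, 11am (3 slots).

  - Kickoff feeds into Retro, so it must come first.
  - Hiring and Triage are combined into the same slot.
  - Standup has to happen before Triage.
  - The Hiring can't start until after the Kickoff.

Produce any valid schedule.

Retro=10am, Hiring=10am, Triage=10am, Kickoff=9am, Standup=9am

Checking: Standup(9am) before Triage(10am); Kickoff(9am) before Retro(10am); Kickoff(9am) before Hiring(10am); Hiring = Triage = 10am.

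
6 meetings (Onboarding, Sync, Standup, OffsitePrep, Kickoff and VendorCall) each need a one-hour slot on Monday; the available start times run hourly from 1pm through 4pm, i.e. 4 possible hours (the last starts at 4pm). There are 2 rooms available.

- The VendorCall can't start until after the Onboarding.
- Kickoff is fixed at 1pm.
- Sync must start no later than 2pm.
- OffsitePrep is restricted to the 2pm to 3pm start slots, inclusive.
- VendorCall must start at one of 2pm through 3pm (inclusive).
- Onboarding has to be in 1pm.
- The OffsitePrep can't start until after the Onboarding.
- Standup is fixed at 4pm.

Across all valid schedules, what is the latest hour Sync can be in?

Sync's own window allows nothing later than 2pm.
Sync at 2pm is achievable: Onboarding in 1pm; Kickoff in 1pm; Sync in 2pm; VendorCall in 3pm; OffsitePrep in 2pm; Standup in 4pm.

2pm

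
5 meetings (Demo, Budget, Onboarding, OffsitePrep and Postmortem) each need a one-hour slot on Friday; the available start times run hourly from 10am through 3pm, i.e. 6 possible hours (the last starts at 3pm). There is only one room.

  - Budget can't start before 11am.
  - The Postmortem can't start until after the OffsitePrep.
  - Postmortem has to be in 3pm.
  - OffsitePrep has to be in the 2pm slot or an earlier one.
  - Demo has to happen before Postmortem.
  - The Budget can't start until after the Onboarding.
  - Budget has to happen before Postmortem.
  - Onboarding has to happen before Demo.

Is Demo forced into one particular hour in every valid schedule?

No

Demo can be 11am (e.g. OffsitePrep=1pm, Demo=11am, Postmortem=3pm, Budget=12pm, Onboarding=10am) or 12pm (e.g. Onboarding=10am; Budget=11am; Postmortem=3pm; Demo=12pm; OffsitePrep=1pm).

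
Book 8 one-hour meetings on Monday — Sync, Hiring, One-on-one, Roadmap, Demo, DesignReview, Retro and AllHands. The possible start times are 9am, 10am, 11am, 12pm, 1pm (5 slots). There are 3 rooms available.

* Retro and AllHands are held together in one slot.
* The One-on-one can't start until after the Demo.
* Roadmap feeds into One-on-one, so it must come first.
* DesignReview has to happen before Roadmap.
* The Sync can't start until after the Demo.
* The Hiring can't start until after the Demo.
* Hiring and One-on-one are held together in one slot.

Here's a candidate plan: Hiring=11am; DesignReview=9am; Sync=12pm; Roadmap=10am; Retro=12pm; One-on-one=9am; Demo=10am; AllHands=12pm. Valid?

No — it violates: Hiring and One-on-one are held together in one slot

Roadmap feeds into One-on-one, so it must come first — violated.
The Sync can't start until after the Demo — holds.
The One-on-one can't start until after the Demo — violated.
There are 3 rooms available — holds.
Retro and AllHands are held together in one slot — holds.
Hiring and One-on-one are held together in one slot — violated.
The Hiring can't start until after the Demo — holds.
DesignReview has to happen before Roadmap — holds.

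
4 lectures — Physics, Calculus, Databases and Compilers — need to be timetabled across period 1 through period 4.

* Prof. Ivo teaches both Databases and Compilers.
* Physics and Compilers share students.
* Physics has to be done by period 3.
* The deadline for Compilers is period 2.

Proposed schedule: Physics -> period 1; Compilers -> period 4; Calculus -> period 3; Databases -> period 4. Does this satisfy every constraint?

Invalid. The deadline for Compilers is period 2.

Physics and Compilers share students — holds.
Prof. Ivo teaches both Databases and Compilers — violated.
The deadline for Compilers is period 2 — violated.
Physics has to be done by period 3 — holds.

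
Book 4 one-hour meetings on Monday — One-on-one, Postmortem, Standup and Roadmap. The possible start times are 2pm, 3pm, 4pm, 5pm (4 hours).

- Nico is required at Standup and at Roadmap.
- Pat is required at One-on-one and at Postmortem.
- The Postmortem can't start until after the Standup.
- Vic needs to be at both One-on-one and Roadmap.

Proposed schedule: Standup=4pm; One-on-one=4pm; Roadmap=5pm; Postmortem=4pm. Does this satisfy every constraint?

Invalid. Pat is required at One-on-one and at Postmortem.

Nico is required at Standup and at Roadmap — holds.
Vic needs to be at both One-on-one and Roadmap — holds.
The Postmortem can't start until after the Standup — violated.
Pat is required at One-on-one and at Postmortem — violated.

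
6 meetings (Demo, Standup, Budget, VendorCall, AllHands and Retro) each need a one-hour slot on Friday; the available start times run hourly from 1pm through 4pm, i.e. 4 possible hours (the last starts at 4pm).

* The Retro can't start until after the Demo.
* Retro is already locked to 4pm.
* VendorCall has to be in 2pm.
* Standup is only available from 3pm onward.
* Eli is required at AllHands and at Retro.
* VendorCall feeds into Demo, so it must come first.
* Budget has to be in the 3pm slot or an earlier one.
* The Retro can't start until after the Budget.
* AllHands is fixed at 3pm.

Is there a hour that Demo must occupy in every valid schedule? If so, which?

3pm

VendorCall is fixed at 2pm and must come before Demo, so Demo is at least 3pm.
Retro is fixed at 4pm and must come after Demo, so Demo is at most 3pm.
So Demo must be 3pm.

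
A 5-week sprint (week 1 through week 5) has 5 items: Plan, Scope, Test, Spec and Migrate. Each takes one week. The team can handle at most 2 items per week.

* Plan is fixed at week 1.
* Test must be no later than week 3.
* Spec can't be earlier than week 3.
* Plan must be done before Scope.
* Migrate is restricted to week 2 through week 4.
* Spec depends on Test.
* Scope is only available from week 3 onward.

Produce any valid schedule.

Test -> week 1; Migrate -> week 2; Spec -> week 3; Scope -> week 3; Plan -> week 1

Checking: Test(week 1) before Spec(week 3); Plan(week 1) before Scope(week 3); Plan=week 1 in [week 1,week 1]; Test=week 1 in [week 1,week 3]; Scope=week 3 in [week 3,week 5]; Migrate=week 2 in [week 2,week 4]; Spec=week 3 in [week 3,week 5]; max 2 per week (cap 2).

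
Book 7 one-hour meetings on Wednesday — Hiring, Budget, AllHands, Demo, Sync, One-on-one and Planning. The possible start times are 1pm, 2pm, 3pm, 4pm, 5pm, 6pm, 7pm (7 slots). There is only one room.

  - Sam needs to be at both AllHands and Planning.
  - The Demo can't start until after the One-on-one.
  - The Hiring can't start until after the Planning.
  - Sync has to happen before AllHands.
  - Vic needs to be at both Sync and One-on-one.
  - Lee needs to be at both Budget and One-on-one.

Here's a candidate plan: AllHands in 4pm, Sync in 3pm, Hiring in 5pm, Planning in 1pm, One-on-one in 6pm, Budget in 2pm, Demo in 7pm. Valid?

Lee needs to be at both Budget and One-on-one — holds.
The Hiring can't start until after the Planning — holds.
Vic needs to be at both Sync and One-on-one — holds.
The Demo can't start until after the One-on-one — holds.
There is only one room — holds.
Sync has to happen before AllHands — holds.
Sam needs to be at both AllHands and Planning — holds.

Yes, all constraints hold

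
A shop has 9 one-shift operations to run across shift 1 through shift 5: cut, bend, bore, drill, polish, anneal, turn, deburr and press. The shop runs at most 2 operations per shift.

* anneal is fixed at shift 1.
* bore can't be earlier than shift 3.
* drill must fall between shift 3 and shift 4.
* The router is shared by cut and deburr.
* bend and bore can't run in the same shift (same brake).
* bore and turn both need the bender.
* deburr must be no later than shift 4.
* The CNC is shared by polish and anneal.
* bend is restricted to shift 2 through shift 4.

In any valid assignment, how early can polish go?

shift 2

polish at shift 2 is achievable: bend=shift 2, bore=shift 3, polish=shift 2, turn=shift 4, press=shift 5, deburr=shift 1, drill=shift 3, anneal=shift 1, cut=shift 4.
Nothing earlier works — the conflict and capacity constraints rule out every shift before shift 2.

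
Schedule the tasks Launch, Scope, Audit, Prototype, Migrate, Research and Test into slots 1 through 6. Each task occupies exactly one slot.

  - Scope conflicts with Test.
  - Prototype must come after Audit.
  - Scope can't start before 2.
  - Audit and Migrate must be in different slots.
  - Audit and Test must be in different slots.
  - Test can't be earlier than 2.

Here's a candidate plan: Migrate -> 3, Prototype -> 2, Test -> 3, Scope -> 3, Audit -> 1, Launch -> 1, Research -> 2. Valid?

No. Scope conflicts with Test is not satisfied.

Prototype must come after Audit — holds.
Scope can't start before 2 — holds.
Audit and Test must be in different slots — holds.
Audit and Migrate must be in different slots — holds.
Test can't be earlier than 2 — holds.
Scope conflicts with Test — violated.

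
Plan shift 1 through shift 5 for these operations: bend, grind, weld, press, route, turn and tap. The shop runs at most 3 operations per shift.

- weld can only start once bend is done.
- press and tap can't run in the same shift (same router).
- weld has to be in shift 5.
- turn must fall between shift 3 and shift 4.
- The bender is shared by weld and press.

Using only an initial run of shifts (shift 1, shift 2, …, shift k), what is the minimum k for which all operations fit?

The precedence chain requires at least 2 distinct shifts.
With at most 3 per shift and 7 operations, at least 3 shifts are needed.
weld can't be placed before shift 5, so the schedule must run through at least shift 5.
5 works (last occupied shift: shift 5): for example route -> shift 2; turn -> shift 3; weld -> shift 5; press -> shift 1; bend -> shift 1; grind -> shift 1; tap -> shift 2.

5 shifts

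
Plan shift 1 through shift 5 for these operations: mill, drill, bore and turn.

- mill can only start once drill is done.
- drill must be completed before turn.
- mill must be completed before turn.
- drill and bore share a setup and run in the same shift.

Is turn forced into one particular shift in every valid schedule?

No

turn can be shift 3 (e.g. bore in shift 1, drill in shift 1, mill in shift 2, turn in shift 3) or shift 4 (e.g. turn -> shift 4; drill -> shift 1; bore -> shift 1; mill -> shift 2).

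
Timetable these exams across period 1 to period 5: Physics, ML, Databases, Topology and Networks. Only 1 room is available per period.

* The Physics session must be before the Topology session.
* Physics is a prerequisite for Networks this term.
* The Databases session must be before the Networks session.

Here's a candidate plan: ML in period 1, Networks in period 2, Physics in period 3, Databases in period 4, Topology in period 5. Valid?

Invalid. The Databases session must be before the Networks session.

Only 1 room is available per period — holds.
The Physics session must be before the Topology session — holds.
The Databases session must be before the Networks session — violated.
Physics is a prerequisite for Networks this term — violated.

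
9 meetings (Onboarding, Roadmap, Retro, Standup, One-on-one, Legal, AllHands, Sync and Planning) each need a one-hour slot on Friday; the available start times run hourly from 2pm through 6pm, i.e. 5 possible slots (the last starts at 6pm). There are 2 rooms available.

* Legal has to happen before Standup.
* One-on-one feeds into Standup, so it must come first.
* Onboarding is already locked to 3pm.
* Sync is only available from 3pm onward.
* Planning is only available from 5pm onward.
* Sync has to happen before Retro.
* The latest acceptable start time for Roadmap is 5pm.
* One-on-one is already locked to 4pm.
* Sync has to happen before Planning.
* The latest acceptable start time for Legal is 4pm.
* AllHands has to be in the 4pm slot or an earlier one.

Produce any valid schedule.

Planning in 5pm; Onboarding in 3pm; Sync in 3pm; Retro in 6pm; Legal in 2pm; One-on-one in 4pm; Roadmap in 4pm; AllHands in 2pm; Standup in 5pm

Checking: Sync(3pm) before Retro(6pm); Legal(2pm) before Standup(5pm); One-on-one(4pm) before Standup(5pm); Sync(3pm) before Planning(5pm); Sync=3pm in [3pm,6pm]; Roadmap=4pm in [2pm,5pm]; Legal=2pm in [2pm,4pm]; Onboarding=3pm in [3pm,3pm]; One-on-one=4pm in [4pm,4pm]; AllHands=2pm in [2pm,4pm]; Planning=5pm in [5pm,6pm]; max 2 per slot (cap 2).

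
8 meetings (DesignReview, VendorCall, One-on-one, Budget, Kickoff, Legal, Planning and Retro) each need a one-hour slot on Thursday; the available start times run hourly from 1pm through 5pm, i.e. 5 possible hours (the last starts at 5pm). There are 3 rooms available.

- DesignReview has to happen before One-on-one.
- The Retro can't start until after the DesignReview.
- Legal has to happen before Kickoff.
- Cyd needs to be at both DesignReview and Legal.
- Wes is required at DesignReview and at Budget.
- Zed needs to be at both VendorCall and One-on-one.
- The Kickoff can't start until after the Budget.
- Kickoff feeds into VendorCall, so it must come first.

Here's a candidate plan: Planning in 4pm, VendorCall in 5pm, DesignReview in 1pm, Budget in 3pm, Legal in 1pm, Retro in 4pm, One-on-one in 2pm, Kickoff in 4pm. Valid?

No. Cyd needs to be at both DesignReview and Legal is not satisfied.

Wes is required at DesignReview and at Budget — holds.
There are 3 rooms available — holds.
The Retro can't start until after the DesignReview — holds.
DesignReview has to happen before One-on-one — holds.
Zed needs to be at both VendorCall and One-on-one — holds.
Cyd needs to be at both DesignReview and Legal — violated.
Kickoff feeds into VendorCall, so it must come first — holds.
Legal has to happen before Kickoff — holds.
The Kickoff can't start until after the Budget — holds.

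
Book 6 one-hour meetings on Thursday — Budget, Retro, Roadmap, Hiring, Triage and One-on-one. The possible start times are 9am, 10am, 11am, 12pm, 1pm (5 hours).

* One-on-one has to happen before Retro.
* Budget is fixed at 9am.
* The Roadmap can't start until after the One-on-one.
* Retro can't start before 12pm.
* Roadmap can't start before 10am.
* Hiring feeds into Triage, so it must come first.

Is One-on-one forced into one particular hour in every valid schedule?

No

One-on-one can be 9am (e.g. Roadmap in 10am; Budget in 9am; Retro in 12pm; Hiring in 9am; Triage in 10am; One-on-one in 9am) or 10am (e.g. One-on-one=10am, Triage=10am, Budget=9am, Roadmap=11am, Retro=12pm, Hiring=9am).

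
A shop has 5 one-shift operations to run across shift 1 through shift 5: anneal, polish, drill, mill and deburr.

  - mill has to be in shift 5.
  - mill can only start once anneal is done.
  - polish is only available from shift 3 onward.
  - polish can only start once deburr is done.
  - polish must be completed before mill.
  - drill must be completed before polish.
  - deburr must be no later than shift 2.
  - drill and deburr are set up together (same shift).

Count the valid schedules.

Splitting on anneal: it can be shift 1 (4), shift 2 (4), shift 3 (4), shift 4 (4). Listing each branch's schedules as (polish, drill, mill, deburr) by shift number:
anneal=shift 1: (3,1,5,1) (3,2,5,2) (4,1,5,1) (4,2,5,2) — 4.
anneal=shift 2: (3,1,5,1) (3,2,5,2) (4,1,5,1) (4,2,5,2) — 4.
anneal=shift 3: (3,1,5,1) (3,2,5,2) (4,1,5,1) (4,2,5,2) — 4.
anneal=shift 4: (3,1,5,1) (3,2,5,2) (4,1,5,1) (4,2,5,2) — 4.
Summing: 4 + 4 + 4 + 4 = 16.

16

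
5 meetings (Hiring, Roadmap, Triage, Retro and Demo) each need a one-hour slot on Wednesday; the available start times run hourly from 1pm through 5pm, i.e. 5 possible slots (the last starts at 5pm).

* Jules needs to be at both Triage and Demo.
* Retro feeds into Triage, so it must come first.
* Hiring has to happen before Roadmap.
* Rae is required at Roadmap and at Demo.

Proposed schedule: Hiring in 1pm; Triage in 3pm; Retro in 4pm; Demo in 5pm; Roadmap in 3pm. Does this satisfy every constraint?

Rae is required at Roadmap and at Demo — holds.
Hiring has to happen before Roadmap — holds.
Retro feeds into Triage, so it must come first — violated.
Jules needs to be at both Triage and Demo — holds.

No. Retro feeds into Triage, so it must come first is not satisfied.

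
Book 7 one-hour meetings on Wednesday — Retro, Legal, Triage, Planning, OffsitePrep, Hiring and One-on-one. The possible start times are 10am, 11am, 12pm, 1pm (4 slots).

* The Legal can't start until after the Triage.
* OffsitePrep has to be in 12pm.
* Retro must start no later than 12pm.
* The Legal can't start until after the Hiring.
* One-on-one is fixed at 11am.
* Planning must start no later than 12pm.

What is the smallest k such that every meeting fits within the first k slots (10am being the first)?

3

The precedence chain requires at least 2 distinct slots.
OffsitePrep can't be placed before 12pm — that is slot 3 counting from 10am — so the schedule must run through at least 3 slots.
3 works (last occupied slot: 12pm): for example Retro in 10am, OffsitePrep in 12pm, Planning in 10am, Legal in 11am, Hiring in 10am, Triage in 10am, One-on-one in 11am.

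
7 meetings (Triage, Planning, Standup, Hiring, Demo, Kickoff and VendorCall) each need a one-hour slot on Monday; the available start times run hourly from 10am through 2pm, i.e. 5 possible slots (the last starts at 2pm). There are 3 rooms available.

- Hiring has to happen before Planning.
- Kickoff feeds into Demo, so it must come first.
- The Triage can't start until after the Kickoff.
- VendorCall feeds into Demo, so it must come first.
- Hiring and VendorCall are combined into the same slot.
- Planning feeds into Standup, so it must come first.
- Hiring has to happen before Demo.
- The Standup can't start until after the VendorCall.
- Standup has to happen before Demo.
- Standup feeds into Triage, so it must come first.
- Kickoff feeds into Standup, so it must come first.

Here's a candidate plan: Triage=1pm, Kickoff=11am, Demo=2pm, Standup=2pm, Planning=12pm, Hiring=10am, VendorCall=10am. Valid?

Standup feeds into Triage, so it must come first — violated.
There are 3 rooms available — holds.
Kickoff feeds into Demo, so it must come first — holds.
The Triage can't start until after the Kickoff — holds.
Hiring and VendorCall are combined into the same slot — holds.
Hiring has to happen before Planning — holds.
Kickoff feeds into Standup, so it must come first — holds.
The Standup can't start until after the VendorCall — holds.
Hiring has to happen before Demo — holds.
Planning feeds into Standup, so it must come first — holds.
VendorCall feeds into Demo, so it must come first — holds.
Standup has to happen before Demo — violated.

No — it violates: Standup feeds into Triage, so it must come first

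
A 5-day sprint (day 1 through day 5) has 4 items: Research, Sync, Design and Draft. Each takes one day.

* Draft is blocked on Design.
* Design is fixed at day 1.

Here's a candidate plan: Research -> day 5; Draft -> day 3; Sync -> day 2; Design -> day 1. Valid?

Yes, all constraints hold

Design is fixed at day 1 — holds.
Draft is blocked on Design — holds.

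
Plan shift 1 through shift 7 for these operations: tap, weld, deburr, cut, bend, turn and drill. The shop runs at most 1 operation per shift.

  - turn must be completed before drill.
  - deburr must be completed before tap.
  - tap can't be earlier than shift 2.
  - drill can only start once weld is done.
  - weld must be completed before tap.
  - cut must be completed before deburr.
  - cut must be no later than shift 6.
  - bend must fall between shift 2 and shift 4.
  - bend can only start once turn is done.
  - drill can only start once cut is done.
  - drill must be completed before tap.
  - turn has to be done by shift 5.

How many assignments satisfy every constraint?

30

Splitting on weld: it can be shift 1 (6), shift 2 (6), shift 3 (6), shift 4 (6), shift 5 (6). Listing each branch's schedules as (tap, deburr, cut, bend, turn, drill) by shift number:
weld=shift 1: (7,5,2,4,3,6) (7,5,3,4,2,6) (7,5,4,3,2,6) (7,6,2,4,3,5) (7,6,3,4,2,5) (7,6,4,3,2,5) — 6.
weld=shift 2: (7,5,1,4,3,6) (7,5,3,4,1,6) (7,5,4,3,1,6) (7,6,1,4,3,5) (7,6,3,4,1,5) (7,6,4,3,1,5) — 6.
weld=shift 3: (7,5,1,4,2,6) (7,5,2,4,1,6) (7,5,4,2,1,6) (7,6,1,4,2,5) (7,6,2,4,1,5) (7,6,4,2,1,5) — 6.
weld=shift 4: (7,5,1,3,2,6) (7,5,2,3,1,6) (7,5,3,2,1,6) (7,6,1,3,2,5) (7,6,2,3,1,5) (7,6,3,2,1,5) — 6.
weld=shift 5: (7,2,1,4,3,6) (7,3,1,4,2,6) (7,3,2,4,1,6) (7,4,1,3,2,6) (7,4,2,3,1,6) (7,4,3,2,1,6) — 6.
Summing: 6 + 6 + 6 + 6 + 6 = 30.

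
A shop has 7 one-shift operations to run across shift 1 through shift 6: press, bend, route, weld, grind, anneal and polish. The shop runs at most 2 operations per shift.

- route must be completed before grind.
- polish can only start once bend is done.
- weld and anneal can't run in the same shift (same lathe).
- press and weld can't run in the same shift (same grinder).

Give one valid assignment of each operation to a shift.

weld in shift 4; grind in shift 2; anneal in shift 3; polish in shift 2; press in shift 3; route in shift 1; bend in shift 1

Checking: route(shift 1) before grind(shift 2); bend(shift 1) before polish(shift 2); weld(shift 4) != anneal(shift 3); press(shift 3) != weld(shift 4); max 2 per shift (cap 2).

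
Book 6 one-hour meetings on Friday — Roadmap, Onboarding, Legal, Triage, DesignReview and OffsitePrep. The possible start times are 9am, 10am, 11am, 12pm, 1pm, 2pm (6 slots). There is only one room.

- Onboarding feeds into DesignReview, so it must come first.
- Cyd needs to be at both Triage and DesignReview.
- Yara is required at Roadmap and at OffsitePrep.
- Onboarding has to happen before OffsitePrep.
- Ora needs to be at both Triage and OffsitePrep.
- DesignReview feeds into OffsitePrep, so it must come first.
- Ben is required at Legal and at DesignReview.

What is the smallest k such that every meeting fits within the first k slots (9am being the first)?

6

The precedence chain requires at least 3 distinct slots.
With at most 1 per slot and 6 meetings, at least 6 slots are needed.
6 works (last occupied slot: 2pm): for example Roadmap in 12pm; Triage in 2pm; Onboarding in 9am; Legal in 1pm; DesignReview in 10am; OffsitePrep in 11am.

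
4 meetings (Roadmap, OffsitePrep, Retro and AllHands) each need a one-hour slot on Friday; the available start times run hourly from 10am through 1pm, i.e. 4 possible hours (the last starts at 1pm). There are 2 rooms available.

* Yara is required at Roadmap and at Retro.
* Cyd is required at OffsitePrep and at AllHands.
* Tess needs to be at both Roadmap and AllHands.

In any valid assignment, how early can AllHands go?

AllHands at 10am is achievable: Retro -> 10am, OffsitePrep -> 11am, Roadmap -> 11am, AllHands -> 10am.

10am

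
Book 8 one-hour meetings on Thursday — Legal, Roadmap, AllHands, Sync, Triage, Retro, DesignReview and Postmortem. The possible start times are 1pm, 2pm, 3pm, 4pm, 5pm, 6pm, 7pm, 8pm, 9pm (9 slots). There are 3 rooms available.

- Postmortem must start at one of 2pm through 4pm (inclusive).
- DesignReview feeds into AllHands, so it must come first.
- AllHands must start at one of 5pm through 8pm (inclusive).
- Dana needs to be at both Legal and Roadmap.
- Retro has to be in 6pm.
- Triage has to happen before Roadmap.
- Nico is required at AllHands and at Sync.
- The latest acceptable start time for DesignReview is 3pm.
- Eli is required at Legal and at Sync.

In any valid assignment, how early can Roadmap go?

2pm

Precedence pushes Roadmap to at least 2pm.
Roadmap at 2pm is achievable: Triage in 1pm; DesignReview in 1pm; Sync in 2pm; Postmortem in 2pm; Retro in 6pm; Roadmap in 2pm; AllHands in 5pm; Legal in 1pm.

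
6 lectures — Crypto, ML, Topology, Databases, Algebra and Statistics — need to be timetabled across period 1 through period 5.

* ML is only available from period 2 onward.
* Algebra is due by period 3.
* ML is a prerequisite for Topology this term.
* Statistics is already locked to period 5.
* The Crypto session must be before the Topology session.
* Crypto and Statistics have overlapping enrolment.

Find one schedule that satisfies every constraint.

Algebra in period 1, Statistics in period 5, ML in period 2, Databases in period 1, Topology in period 3, Crypto in period 1

Checking: ML(period 2) before Topology(period 3); Crypto(period 1) before Topology(period 3); Crypto(period 1) != Statistics(period 5); Algebra=period 1 in [period 1,period 3]; Statistics=period 5 in [period 5,period 5]; ML=period 2 in [period 2,period 5].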